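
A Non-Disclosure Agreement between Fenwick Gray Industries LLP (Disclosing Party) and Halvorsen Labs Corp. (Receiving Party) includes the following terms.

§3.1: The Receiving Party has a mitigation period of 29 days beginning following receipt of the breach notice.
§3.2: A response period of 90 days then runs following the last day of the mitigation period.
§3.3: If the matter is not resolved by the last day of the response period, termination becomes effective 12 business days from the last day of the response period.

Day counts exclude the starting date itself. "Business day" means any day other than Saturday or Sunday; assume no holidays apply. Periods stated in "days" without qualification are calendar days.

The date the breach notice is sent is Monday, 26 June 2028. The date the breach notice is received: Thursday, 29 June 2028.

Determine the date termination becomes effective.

13 November 2028

Adding 29 calendar days to 29 June 2028 gives 28 July 2028, which is the last day of the mitigation period.
Adding 90 calendar days to 28 July 2028 gives 26 October 2028, which is the last day of the response period.
From Thursday, 26 October 2028, 12 business days (Oct 27, Oct 30, Oct 31, Nov 1, …, Nov 9, Nov 10, Nov 13, skipping weekends) brings us to Monday, 13 November 2028, which is the date termination becomes effective.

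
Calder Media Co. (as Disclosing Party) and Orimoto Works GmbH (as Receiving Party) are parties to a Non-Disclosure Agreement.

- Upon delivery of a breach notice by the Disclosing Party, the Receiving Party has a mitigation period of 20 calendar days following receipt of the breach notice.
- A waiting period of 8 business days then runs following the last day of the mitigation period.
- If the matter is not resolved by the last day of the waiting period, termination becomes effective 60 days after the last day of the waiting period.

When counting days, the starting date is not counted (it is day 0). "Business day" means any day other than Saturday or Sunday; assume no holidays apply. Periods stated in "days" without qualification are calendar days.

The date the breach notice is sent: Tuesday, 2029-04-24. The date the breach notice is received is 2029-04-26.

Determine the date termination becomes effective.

2029-07-27

The last day of the mitigation period: 20 calendar days after 2029-04-26 is 2029-05-16.
From Wednesday, 2029-05-16, 8 business days (May 17, May 18, May 21, May 22, May 23, May 24, May 25, May 28, skipping weekends) brings us to Monday, 2029-05-28, which is the last day of the waiting period.
The date termination becomes effective: 60 calendar days after 2029-05-28 is 2029-07-27.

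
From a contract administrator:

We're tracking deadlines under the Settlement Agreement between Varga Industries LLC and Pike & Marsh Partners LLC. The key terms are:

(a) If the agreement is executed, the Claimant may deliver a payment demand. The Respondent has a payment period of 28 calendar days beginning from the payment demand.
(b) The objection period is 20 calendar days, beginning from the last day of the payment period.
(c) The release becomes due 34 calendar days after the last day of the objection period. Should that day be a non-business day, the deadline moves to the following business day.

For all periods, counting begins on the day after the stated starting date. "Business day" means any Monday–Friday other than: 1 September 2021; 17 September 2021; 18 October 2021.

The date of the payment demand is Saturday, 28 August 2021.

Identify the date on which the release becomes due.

18 November 2021

The last day of the payment period: 28 August 2021 + 28 days = 25 September 2021.
Adding 20 calendar days to 25 September 2021 gives 15 October 2021, which is the last day of the objection period.
The date on which the release becomes due: 15 October 2021 + 34 days = 18 November 2021. 18 November 2021 is a Thursday and is not a listed holiday, so no roll-forward applies.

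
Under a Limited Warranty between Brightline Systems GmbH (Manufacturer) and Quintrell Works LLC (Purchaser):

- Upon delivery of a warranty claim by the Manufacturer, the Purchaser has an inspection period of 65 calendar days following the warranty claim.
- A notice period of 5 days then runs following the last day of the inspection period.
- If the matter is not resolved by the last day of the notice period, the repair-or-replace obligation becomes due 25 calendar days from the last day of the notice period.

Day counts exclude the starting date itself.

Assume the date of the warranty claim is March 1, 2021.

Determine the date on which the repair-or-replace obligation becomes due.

The last day of the inspection period: 65 calendar days after March 1, 2021 is May 5, 2021.
Adding 5 calendar days to May 5, 2021 gives May 10, 2021, which is the last day of the notice period.
The date on which the repair-or-replace obligation becomes due: 25 calendar days after May 10, 2021 is June 4, 2021.

June 4, 2021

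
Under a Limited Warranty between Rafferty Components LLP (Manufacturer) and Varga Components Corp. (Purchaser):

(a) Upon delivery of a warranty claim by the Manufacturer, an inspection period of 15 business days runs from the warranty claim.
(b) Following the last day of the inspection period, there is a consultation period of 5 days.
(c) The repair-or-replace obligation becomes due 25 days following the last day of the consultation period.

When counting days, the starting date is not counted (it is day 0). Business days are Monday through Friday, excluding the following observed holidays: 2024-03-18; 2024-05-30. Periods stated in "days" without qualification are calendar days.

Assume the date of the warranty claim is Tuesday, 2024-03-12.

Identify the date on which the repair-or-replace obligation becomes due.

The last day of the inspection period: 15 business days after Tuesday, 2024-03-12, skipping weekends and the listed holiday on Mar 18 — Mar 13, Mar 14, Mar 15, Mar 19, …, Apr 1, Apr 2, Apr 3 — lands on Wednesday, 2024-04-03.
Adding 5 calendar days to 2024-04-03 gives 2024-04-08, which is the last day of the consultation period.
Adding 25 calendar days to 2024-04-08 gives 2024-05-03, which is the date on which the repair-or-replace obligation becomes due.

2024-05-03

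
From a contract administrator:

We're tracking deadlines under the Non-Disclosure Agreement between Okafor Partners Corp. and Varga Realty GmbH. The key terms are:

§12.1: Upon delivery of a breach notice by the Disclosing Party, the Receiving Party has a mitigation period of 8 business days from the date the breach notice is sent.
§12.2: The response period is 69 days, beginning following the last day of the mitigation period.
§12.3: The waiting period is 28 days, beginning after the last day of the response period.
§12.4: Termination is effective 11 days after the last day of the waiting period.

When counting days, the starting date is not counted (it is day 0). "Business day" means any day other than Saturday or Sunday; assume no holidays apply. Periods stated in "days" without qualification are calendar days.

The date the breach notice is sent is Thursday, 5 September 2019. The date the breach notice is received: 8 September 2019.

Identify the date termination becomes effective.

3 January 2020

From Thursday, 5 September 2019, 8 business days (Sep 6, Sep 9, Sep 10, Sep 11, Sep 12, Sep 13, Sep 16, Sep 17, skipping weekends) brings us to Tuesday, 17 September 2019, which is the last day of the mitigation period.
The last day of the response period: 17 September 2019 + 69 days = 25 November 2019.
The last day of the waiting period: 25 November 2019 + 28 days = 23 December 2019.
The date termination becomes effective: 11 calendar days after 23 December 2019 is 3 January 2020.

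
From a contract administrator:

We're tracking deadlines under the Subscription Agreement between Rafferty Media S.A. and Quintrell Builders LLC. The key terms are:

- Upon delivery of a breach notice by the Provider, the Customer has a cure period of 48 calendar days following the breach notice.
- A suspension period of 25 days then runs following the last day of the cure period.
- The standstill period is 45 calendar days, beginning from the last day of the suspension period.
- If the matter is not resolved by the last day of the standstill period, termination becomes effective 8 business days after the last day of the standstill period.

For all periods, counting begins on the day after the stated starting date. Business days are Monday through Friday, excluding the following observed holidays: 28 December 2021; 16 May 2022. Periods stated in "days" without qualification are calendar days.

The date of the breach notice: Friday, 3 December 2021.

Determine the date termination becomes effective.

Adding 48 calendar days to 3 December 2021 gives 20 January 2022, which is the last day of the cure period.
The last day of the suspension period: 25 calendar days after 20 January 2022 is 14 February 2022.
Adding 45 calendar days to 14 February 2022 gives 31 March 2022, which is the last day of the standstill period.
The date termination becomes effective: 8 business days after Thursday, 31 March 2022, skipping weekends — Apr 1, Apr 4, Apr 5, Apr 6, Apr 7, Apr 8, Apr 11, Apr 12 — lands on Tuesday, 12 April 2022.

12 April 2022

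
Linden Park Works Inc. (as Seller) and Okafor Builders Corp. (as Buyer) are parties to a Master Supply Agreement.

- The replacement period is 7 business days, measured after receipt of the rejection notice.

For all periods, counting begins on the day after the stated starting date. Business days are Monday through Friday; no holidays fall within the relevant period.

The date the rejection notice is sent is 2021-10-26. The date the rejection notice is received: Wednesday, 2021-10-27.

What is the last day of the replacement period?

2021-11-05

The last day of the replacement period: counting 7 business days from Wednesday, 2021-10-27 (Oct 28, Oct 29, Nov 1, Nov 2, Nov 3, Nov 4, Nov 5, skipping weekends) reaches Friday, 2021-11-05.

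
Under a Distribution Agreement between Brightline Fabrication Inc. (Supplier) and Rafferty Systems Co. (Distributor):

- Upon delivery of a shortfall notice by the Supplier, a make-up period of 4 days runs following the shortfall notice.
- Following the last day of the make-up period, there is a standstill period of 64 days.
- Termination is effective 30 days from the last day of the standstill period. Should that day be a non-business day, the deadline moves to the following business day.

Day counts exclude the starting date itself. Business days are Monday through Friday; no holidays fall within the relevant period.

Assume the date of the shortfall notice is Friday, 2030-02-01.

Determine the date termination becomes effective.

2030-05-10

The last day of the make-up period: 4 calendar days after 2030-02-01 is 2030-02-05.
Adding 64 calendar days to 2030-02-05 gives 2030-04-10, which is the last day of the standstill period.
The date termination becomes effective: 30 calendar days after 2030-04-10 is 2030-05-10. 2030-05-10 is a Friday, so no roll-forward applies.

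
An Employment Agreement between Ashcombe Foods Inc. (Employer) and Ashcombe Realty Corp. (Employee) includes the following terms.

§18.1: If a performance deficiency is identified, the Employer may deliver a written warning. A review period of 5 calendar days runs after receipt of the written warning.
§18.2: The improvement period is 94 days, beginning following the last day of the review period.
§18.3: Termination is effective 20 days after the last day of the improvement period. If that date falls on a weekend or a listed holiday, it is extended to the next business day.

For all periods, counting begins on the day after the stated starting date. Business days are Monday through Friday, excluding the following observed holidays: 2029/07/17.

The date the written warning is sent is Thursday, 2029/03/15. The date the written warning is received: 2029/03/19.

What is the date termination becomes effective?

2029/07/16

The last day of the review period: 2029/03/19 + 5 days = 2029/03/24.
The last day of the improvement period: 2029/03/24 + 94 days = 2029/06/26.
Adding 20 calendar days to 2029/06/26 gives 2029/07/16, which is the date termination becomes effective. 2029/07/16 is a Monday and is not a listed holiday, so no roll-forward applies.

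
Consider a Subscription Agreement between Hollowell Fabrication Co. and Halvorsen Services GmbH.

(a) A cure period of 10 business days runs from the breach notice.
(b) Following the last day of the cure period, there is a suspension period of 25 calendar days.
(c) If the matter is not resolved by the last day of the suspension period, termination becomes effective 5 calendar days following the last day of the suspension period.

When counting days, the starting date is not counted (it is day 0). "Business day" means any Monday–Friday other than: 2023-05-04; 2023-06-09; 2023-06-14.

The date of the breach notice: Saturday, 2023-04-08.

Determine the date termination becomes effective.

From Saturday, 2023-04-08, 10 business days (Apr 10, Apr 11, Apr 12, Apr 13, Apr 14, Apr 17, Apr 18, Apr 19, Apr 20, Apr 21, skipping weekends) brings us to Friday, 2023-04-21, which is the last day of the cure period.
Adding 25 calendar days to 2023-04-21 gives 2023-05-16, which is the last day of the suspension period.
The date termination becomes effective: 5 calendar days after 2023-05-16 is 2023-05-21.

2023-05-21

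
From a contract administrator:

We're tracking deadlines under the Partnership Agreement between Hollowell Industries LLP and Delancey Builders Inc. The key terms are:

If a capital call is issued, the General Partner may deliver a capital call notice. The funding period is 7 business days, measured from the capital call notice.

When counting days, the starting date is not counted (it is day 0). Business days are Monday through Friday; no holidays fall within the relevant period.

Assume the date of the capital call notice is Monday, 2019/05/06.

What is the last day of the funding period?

2019/05/15

The last day of the funding period: 7 business days after Monday, 2019/05/06, skipping weekends — May 7, May 8, May 9, May 10, May 13, May 14, May 15 — lands on Wednesday, 2019/05/15.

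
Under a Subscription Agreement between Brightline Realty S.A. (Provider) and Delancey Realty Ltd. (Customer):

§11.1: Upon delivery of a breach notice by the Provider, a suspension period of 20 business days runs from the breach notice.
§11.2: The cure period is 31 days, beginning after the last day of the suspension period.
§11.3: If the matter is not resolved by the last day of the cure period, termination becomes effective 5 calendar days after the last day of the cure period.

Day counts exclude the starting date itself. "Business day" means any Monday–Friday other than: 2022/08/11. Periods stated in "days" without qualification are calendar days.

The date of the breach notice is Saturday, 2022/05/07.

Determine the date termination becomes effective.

The last day of the suspension period: counting 20 business days from Saturday, 2022/05/07 (May 9, May 10, May 11, May 12, …, Jun 1, Jun 2, Jun 3, skipping weekends) reaches Friday, 2022/06/03.
The last day of the cure period: 31 calendar days after 2022/06/03 is 2022/07/04.
Adding 5 calendar days to 2022/07/04 gives 2022/07/09, which is the date termination becomes effective.

2022/07/09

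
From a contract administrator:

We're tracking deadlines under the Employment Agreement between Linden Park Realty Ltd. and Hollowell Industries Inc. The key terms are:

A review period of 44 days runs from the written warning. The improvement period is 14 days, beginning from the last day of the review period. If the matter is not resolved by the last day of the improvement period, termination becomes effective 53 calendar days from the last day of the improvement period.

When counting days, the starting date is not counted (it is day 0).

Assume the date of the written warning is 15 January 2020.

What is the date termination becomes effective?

5 May 2020

The last day of the review period: 44 calendar days after 15 January 2020 is 28 February 2020.
The last day of the improvement period: 28 February 2020 + 14 days = 13 March 2020.
The date termination becomes effective: 13 March 2020 + 53 days = 5 May 2020.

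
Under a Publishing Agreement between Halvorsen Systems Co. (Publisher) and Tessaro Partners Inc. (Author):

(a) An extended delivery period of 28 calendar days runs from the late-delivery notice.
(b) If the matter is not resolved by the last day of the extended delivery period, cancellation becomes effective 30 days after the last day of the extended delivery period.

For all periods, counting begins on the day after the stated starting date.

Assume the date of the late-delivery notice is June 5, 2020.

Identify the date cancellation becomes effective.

August 2, 2020

The last day of the extended delivery period: 28 calendar days after June 5, 2020 is July 3, 2020.
The date cancellation becomes effective: 30 calendar days after July 3, 2020 is August 2, 2020.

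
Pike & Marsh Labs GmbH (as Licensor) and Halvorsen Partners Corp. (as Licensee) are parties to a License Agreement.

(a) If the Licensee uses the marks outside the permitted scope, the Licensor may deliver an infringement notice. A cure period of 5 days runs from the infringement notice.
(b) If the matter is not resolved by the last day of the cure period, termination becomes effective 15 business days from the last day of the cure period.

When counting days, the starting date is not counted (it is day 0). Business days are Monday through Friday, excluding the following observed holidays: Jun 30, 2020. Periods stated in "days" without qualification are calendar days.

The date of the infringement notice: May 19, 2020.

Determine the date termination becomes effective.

Jun 12, 2020

The last day of the cure period: May 19, 2020 + 5 days = May 24, 2020.
From Sunday, May 24, 2020, 15 business days (May 25, May 26, May 27, May 28, …, Jun 10, Jun 11, Jun 12, skipping weekends) brings us to Friday, Jun 12, 2020, which is the date termination becomes effective.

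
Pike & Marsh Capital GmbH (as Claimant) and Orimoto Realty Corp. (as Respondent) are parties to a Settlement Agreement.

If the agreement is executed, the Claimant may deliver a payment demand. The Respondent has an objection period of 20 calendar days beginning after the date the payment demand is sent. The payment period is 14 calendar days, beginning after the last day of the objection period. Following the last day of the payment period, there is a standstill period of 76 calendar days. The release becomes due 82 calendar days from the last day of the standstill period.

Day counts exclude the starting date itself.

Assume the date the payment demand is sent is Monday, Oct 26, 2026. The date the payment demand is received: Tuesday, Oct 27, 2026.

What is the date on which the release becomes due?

Adding 20 calendar days to Oct 26, 2026 gives Nov 15, 2026, which is the last day of the objection period.
The last day of the payment period: Nov 15, 2026 + 14 days = Nov 29, 2026.
The last day of the standstill period: Nov 29, 2026 + 76 days = Feb 13, 2027.
The date on which the release becomes due: 82 calendar days after Feb 13, 2027 is May 6, 2027.

May 6, 2027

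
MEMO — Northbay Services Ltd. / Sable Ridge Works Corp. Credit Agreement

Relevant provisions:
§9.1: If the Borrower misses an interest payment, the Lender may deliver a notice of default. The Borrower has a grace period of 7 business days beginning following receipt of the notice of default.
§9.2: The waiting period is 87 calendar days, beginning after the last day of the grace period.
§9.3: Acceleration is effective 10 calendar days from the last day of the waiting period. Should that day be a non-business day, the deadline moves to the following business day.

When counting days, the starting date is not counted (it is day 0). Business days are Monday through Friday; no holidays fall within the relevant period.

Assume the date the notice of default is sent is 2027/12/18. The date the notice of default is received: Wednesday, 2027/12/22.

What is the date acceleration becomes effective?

The last day of the grace period: 7 business days after Wednesday, 2027/12/22, skipping weekends — Dec 23, Dec 24, Dec 27, Dec 28, Dec 29, Dec 30, Dec 31 — lands on Friday, 2027/12/31.
The last day of the waiting period: 87 calendar days after 2027/12/31 is 2028/03/27.
The date acceleration becomes effective: 10 calendar days after 2028/03/27 is 2028/04/06. 2028/04/06 is a Thursday, so no roll-forward applies.

2028/04/06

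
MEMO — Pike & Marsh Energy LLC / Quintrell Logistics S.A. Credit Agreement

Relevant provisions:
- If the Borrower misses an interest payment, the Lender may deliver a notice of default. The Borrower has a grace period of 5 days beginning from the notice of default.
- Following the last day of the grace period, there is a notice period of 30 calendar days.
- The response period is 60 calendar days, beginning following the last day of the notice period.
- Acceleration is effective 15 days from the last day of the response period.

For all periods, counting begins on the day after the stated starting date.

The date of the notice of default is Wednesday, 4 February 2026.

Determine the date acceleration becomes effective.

25 May 2026

The last day of the grace period: 5 calendar days after 4 February 2026 is 9 February 2026.
Adding 30 calendar days to 9 February 2026 gives 11 March 2026, which is the last day of the notice period.
The last day of the response period: 60 calendar days after 11 March 2026 is 10 May 2026.
The date acceleration becomes effective: 15 calendar days after 10 May 2026 is 25 May 2026.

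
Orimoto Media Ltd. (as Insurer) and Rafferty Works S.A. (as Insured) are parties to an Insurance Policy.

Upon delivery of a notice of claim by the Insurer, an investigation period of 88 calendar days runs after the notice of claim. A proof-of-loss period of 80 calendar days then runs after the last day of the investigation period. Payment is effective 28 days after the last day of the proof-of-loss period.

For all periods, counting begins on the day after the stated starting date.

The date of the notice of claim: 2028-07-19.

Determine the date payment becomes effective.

The last day of the investigation period: 2028-07-19 + 88 days = 2028-10-15.
The last day of the proof-of-loss period: 80 calendar days after 2028-10-15 is 2029-01-03.
The date payment becomes effective: 2029-01-03 + 28 days = 2029-01-31.

2029-01-31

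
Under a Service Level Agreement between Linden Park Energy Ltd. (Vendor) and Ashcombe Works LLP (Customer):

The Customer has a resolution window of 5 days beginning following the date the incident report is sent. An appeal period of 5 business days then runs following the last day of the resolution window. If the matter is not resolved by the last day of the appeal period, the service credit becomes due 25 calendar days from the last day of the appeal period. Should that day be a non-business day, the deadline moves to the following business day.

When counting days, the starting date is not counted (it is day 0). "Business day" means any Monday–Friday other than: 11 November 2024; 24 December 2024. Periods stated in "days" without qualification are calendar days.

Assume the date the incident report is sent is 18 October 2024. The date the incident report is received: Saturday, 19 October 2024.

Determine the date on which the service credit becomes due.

25 November 2024

Adding 5 calendar days to 18 October 2024 gives 23 October 2024, which is the last day of the resolution window.
From Wednesday, 23 October 2024, 5 business days (Oct 24, Oct 25, Oct 28, Oct 29, Oct 30, skipping weekends) brings us to Wednesday, 30 October 2024, which is the last day of the appeal period.
Adding 25 calendar days to 30 October 2024 gives 24 November 2024, which is the date on which the service credit becomes due. That falls on a Sunday, so it rolls to the next business day, Monday, 25 November 2024.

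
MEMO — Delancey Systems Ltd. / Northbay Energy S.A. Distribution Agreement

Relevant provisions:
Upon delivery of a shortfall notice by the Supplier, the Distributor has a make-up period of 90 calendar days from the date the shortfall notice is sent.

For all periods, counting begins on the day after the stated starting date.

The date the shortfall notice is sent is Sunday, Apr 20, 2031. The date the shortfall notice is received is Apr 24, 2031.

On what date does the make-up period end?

The last day of the make-up period: Apr 20, 2031 + 90 days = Jul 19, 2031.

Jul 19, 2031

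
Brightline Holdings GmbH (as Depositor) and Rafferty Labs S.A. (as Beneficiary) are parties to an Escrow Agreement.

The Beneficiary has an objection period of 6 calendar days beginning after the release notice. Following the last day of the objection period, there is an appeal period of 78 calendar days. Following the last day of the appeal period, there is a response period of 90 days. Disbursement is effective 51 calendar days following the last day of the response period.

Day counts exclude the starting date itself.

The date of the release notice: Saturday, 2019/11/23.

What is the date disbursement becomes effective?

The last day of the objection period: 2019/11/23 + 6 days = 2019/11/29.
Adding 78 calendar days to 2019/11/29 gives 2020/02/15, which is the last day of the appeal period.
Adding 90 calendar days to 2020/02/15 gives 2020/05/15, which is the last day of the response period.
Adding 51 calendar days to 2020/05/15 gives 2020/07/05, which is the date disbursement becomes effective.

2020/07/05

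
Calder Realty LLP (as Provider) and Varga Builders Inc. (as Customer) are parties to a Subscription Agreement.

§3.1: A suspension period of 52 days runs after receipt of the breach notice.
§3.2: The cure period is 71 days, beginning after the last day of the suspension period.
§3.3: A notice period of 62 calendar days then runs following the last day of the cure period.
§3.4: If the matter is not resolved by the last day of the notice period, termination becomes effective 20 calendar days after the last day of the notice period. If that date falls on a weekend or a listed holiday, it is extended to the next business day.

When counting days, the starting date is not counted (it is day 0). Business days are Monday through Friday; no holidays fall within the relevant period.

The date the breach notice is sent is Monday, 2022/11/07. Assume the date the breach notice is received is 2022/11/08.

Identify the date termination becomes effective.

2023/06/01

Adding 52 calendar days to 2022/11/08 gives 2022/12/30, which is the last day of the suspension period.
The last day of the cure period: 2022/12/30 + 71 days = 2023/03/11.
Adding 62 calendar days to 2023/03/11 gives 2023/05/12, which is the last day of the notice period.
Adding 20 calendar days to 2023/05/12 gives 2023/06/01, which is the date termination becomes effective. 2023/06/01 is a Thursday, so no roll-forward applies.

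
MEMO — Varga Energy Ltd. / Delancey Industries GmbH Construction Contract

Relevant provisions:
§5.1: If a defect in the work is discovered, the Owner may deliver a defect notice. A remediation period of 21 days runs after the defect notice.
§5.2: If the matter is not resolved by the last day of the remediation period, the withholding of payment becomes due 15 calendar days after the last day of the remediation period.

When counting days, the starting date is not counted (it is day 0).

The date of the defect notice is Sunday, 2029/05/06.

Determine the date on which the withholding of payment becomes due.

Adding 21 calendar days to 2029/05/06 gives 2029/05/27, which is the last day of the remediation period.
The date on which the withholding of payment becomes due: 2029/05/27 + 15 days = 2029/06/11.

2029/06/11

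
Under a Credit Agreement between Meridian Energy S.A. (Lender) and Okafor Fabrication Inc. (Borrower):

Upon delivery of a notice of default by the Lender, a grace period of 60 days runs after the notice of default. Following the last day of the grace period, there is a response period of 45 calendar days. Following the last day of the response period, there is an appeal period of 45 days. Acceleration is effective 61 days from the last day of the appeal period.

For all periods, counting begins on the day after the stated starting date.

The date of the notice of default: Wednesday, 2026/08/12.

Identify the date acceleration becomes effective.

2027/03/11

Adding 60 calendar days to 2026/08/12 gives 2026/10/11, which is the last day of the grace period.
The last day of the response period: 45 calendar days after 2026/10/11 is 2026/11/25.
Adding 45 calendar days to 2026/11/25 gives 2027/01/09, which is the last day of the appeal period.
The date acceleration becomes effective: 2027/01/09 + 61 days = 2027/03/11.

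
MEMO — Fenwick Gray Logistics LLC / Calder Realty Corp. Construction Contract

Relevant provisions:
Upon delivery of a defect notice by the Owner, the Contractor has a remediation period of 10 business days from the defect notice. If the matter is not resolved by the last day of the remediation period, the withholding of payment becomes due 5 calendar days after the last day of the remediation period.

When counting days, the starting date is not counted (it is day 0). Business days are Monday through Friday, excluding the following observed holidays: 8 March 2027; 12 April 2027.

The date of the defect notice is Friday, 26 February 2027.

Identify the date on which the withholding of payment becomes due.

20 March 2027

The last day of the remediation period: counting 10 business days from Friday, 26 February 2027 (Mar 1, Mar 2, Mar 3, Mar 4, Mar 5, Mar 9, Mar 10, Mar 11, Mar 12, Mar 15, skipping weekends and the listed holiday on Mar 8) reaches Monday, 15 March 2027.
The date on which the withholding of payment becomes due: 15 March 2027 + 5 days = 20 March 2027.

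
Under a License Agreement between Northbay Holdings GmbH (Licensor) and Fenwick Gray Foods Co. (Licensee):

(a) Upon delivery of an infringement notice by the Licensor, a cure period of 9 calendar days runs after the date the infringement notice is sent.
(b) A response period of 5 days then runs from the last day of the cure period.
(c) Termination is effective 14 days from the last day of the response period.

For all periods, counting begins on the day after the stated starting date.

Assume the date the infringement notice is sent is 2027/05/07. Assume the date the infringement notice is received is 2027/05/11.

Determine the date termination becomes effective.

Adding 9 calendar days to 2027/05/07 gives 2027/05/16, which is the last day of the cure period.
The last day of the response period: 5 calendar days after 2027/05/16 is 2027/05/21.
The date termination becomes effective: 14 calendar days after 2027/05/21 is 2027/06/04.

2027/06/04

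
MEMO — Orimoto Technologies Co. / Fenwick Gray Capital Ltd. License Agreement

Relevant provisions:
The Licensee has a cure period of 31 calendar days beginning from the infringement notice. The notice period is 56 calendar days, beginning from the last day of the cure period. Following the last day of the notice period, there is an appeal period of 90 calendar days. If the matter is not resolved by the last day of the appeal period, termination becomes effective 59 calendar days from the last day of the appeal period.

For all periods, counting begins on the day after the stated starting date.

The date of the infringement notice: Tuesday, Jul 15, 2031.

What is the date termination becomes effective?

Adding 31 calendar days to Jul 15, 2031 gives Aug 15, 2031, which is the last day of the cure period.
The last day of the notice period: 56 calendar days after Aug 15, 2031 is Oct 10, 2031.
Adding 90 calendar days to Oct 10, 2031 gives Jan 8, 2032, which is the last day of the appeal period.
Adding 59 calendar days to Jan 8, 2032 gives Mar 7, 2032, which is the date termination becomes effective.

Mar 7, 2032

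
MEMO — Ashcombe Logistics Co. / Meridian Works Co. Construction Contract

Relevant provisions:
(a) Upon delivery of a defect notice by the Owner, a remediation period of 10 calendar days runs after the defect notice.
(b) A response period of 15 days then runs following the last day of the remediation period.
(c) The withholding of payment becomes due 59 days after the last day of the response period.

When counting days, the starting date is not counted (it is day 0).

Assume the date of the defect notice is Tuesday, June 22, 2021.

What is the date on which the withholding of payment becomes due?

The last day of the remediation period: June 22, 2021 + 10 days = July 2, 2021.
The last day of the response period: 15 calendar days after July 2, 2021 is July 17, 2021.
The date on which the withholding of payment becomes due: 59 calendar days after July 17, 2021 is September 14, 2021.

September 14, 2021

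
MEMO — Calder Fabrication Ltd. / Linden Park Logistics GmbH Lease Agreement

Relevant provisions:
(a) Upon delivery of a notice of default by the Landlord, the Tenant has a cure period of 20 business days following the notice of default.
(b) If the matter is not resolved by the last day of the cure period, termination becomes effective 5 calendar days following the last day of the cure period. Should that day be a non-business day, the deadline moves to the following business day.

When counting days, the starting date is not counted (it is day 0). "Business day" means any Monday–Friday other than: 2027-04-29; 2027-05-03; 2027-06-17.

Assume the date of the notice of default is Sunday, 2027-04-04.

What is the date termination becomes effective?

From Sunday, 2027-04-04, 20 business days (Apr 5, Apr 6, Apr 7, Apr 8, …, Apr 28, Apr 30, May 4, skipping weekends and the listed holidays on Apr 29, May 3) brings us to Tuesday, 2027-05-04, which is the last day of the cure period.
The date termination becomes effective: 5 calendar days after 2027-05-04 is 2027-05-09. That falls on a Sunday, so it rolls to the next business day, Monday, 2027-05-10.

2027-05-10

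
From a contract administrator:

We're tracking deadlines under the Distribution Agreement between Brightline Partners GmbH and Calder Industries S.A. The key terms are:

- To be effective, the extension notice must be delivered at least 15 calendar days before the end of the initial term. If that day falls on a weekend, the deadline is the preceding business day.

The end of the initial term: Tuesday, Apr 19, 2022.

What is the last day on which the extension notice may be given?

Apr 19, 2022 minus 15 days is Apr 4, 2022. That is a Monday, so no adjustment is needed.

Apr 4, 2022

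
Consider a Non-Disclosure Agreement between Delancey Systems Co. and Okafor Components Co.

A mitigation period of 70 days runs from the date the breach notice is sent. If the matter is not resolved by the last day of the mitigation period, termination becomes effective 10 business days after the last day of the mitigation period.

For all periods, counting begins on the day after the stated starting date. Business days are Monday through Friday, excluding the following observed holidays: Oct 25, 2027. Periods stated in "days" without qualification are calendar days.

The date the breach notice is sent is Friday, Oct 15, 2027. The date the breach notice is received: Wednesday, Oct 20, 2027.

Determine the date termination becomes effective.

The last day of the mitigation period: 70 calendar days after Oct 15, 2027 is Dec 24, 2027.
The date termination becomes effective: counting 10 business days from Friday, Dec 24, 2027 (Dec 27, Dec 28, Dec 29, Dec 30, Dec 31, Jan 3, Jan 4, Jan 5, Jan 6, Jan 7, skipping weekends) reaches Friday, Jan 7, 2028.

Jan 7, 2028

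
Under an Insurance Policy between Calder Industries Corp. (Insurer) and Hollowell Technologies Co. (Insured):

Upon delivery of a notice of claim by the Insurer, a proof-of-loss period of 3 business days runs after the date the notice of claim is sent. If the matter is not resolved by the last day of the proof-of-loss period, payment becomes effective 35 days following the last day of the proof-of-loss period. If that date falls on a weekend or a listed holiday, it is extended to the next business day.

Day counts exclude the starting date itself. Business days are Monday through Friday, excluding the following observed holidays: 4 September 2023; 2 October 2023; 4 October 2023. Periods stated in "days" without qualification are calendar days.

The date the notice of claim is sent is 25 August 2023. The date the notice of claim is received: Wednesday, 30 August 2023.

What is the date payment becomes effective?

5 October 2023

The last day of the proof-of-loss period: 3 business days after Friday, 25 August 2023, skipping weekends — Aug 28, Aug 29, Aug 30 — lands on Wednesday, 30 August 2023.
The date payment becomes effective: 35 calendar days after 30 August 2023 is 4 October 2023. That falls on Wednesday, a listed holiday, so it rolls to the next business day, Thursday, 5 October 2023.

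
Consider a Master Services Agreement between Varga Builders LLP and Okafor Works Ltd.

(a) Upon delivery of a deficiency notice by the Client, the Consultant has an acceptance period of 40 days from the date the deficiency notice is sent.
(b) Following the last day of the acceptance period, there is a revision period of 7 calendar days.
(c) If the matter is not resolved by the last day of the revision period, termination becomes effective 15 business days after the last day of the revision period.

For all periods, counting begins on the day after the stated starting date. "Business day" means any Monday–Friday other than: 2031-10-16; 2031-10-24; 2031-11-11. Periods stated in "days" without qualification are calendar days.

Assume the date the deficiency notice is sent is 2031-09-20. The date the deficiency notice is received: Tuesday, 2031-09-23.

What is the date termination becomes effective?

2031-11-28

The last day of the acceptance period: 2031-09-20 + 40 days = 2031-10-30.
The last day of the revision period: 7 calendar days after 2031-10-30 is 2031-11-06.
The date termination becomes effective: counting 15 business days from Thursday, 2031-11-06 (Nov 7, Nov 10, Nov 12, Nov 13, …, Nov 26, Nov 27, Nov 28, skipping weekends and the listed holiday on Nov 11) reaches Friday, 2031-11-28.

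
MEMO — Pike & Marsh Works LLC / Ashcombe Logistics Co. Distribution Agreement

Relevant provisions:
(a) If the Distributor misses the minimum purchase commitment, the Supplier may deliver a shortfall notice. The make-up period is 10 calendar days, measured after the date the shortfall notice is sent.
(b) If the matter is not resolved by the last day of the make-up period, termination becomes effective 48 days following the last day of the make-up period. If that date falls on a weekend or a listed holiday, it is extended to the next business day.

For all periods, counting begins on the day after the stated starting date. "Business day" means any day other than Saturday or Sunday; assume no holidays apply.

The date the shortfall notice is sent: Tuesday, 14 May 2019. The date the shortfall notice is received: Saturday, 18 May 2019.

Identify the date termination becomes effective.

Adding 10 calendar days to 14 May 2019 gives 24 May 2019, which is the last day of the make-up period.
The date termination becomes effective: 24 May 2019 + 48 days = 11 July 2019. 11 July 2019 is a Thursday, so no roll-forward applies.

11 July 2019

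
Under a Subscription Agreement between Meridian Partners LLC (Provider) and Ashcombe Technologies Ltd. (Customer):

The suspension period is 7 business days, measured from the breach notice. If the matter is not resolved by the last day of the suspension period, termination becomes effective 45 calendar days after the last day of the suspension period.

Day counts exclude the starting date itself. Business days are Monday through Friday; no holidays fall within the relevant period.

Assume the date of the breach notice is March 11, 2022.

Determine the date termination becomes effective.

The last day of the suspension period: 7 business days after Friday, March 11, 2022, skipping weekends — Mar 14, Mar 15, Mar 16, Mar 17, Mar 18, Mar 21, Mar 22 — lands on Tuesday, March 22, 2022.
The date termination becomes effective: March 22, 2022 + 45 days = May 6, 2022.

May 6, 2022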